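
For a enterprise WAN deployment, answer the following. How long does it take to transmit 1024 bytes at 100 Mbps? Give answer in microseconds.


Given: packet = 1024 bytes, bandwidth = 100 Mbps
Packet in bits = 1024 * 8 = 8192 bits
Bandwidth = 100 * 10^6 = 100000000 bps
Time = 8192 / 100000000 seconds
Time in us = 8192 * 10^6 / 100000000 = 81.92

81.92


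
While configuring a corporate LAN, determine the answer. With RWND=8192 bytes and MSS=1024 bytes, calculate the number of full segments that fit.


Given: RWND = 8192 bytes, MSS = 1024 bytes
Full segments = floor(RWND / MSS)
Full segments = floor(8192 / 1024)
Full segments = floor(8.0) = 8

8


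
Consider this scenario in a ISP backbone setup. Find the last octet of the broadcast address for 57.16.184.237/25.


Given: IP = 57.16.184.237, prefix = /25
Host bits = 32 - 25 = 7
Network last octet = 237 AND mask = 128
Host part size = 2^7 - 1 = 127
Broadcast last octet = 128 OR 127 = 255

255


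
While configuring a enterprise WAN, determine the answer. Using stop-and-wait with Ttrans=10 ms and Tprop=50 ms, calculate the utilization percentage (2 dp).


Given: Ttrans = 10 ms, Tprop = 50 ms
RTT = 2 * Tprop = 2 * 50 = 100 ms
U = Ttrans / (Ttrans + RTT)
U = 10 / (10 + 100)
U = 10 / 110 = 0.090909
U% = 9.09%

9.09


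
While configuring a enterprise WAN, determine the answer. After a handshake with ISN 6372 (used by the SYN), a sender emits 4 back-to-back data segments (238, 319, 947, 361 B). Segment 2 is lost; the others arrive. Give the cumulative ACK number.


SYN uses sequence number 6372; first data byte = ISN + 1 = 6373.
Segment 1: SEQ = 6373, len = 238 B, covers [6373, 6610]
Segment 2: SEQ = 6611, len = 319 B, covers [6611, 6929] [LOST]
Segment 3: SEQ = 6930, len = 947 B, covers [6930, 7876]
Segment 4: SEQ = 7877, len = 361 B, covers [7877, 8237]
In-order data received: bytes [6373, 6610] (segments 1..1).
Segment 2 missing -> gap begins at byte 6611; later segments buffered out of order.
Cumulative ACK = next expected in-order byte = 6373 + 238 = 6611

6611


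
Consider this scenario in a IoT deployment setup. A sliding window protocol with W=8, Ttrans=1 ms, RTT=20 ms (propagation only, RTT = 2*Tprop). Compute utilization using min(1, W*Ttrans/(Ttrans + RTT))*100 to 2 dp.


Given: W = 8, Ttrans = 1 ms, RTT = 20 ms (= 2 * Tprop, Tprop = 10 ms)
Cycle time = Ttrans + RTT = 1 + 20 = 21 ms (first packet sent until its ACK returns)
W * Ttrans = 8 * 1 = 8 ms of sending per cycle
W * Ttrans / (Ttrans + RTT) = 8 / 21 = 0.380952
U = min(1, 0.380952) = 0.380952
U% = 38.10%

38.10


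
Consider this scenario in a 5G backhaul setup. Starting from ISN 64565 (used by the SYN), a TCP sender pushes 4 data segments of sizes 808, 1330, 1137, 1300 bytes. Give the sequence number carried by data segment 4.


The SYN occupies sequence number ISN = 64565, so the first data byte is ISN + 1 = 64566.
SEQ of data segment i = (ISN + 1) + sum of payload sizes of segments 1..i-1.
Segment 1: SEQ = 64566, payload = 808 bytes
Segment 2: SEQ = 65374, payload = 1330 bytes
Segment 3: SEQ = 66704, payload = 1137 bytes
Segment 4: SEQ = 67841, payload = 1300 bytes
SEQ of segment 4 = 64566 + 808 + 1330 + 1137 = 67841

67841


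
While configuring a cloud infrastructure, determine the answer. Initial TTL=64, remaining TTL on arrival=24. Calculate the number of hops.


Given: initial TTL = 64, received TTL = 24
Hops = initial TTL - received TTL
Hops = 64 - 24 = 40

40


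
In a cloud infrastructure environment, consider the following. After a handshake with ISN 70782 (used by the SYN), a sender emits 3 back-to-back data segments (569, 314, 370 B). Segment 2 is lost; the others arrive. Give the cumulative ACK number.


SYN uses sequence number 70782; first data byte = ISN + 1 = 70783.
Segment 1: SEQ = 70783, len = 569 B, covers [70783, 71351]
Segment 2: SEQ = 71352, len = 314 B, covers [71352, 71665] [LOST]
Segment 3: SEQ = 71666, len = 370 B, covers [71666, 72035]
In-order data received: bytes [70783, 71351] (segments 1..1).
Segment 2 missing -> gap begins at byte 71352; later segments buffered out of order.
Cumulative ACK = next expected in-order byte = 70783 + 569 = 71352

71352


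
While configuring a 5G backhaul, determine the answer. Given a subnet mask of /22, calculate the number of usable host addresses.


Given: subnet mask /22
Host bits = 32 - 22 = 10
Total addresses = 2^10 = 1024
Usable hosts = 1024 - 2 (network + broadcast) = 1022

1022


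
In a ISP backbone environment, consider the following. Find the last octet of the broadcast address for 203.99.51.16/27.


Given: IP = 203.99.51.16, prefix = /27
Host bits = 32 - 27 = 5
Network last octet = 16 AND mask = 0
Host part size = 2^5 - 1 = 31
Broadcast last octet = 0 OR 31 = 31

31


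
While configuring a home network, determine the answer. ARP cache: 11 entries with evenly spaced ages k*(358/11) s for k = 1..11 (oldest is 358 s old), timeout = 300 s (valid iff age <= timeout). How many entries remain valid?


Ages are k * 358/11 s for k = 1..11 (spacing = 32.5455 s).
Entry k is valid iff k * 358/11 <= 300 iff k <= 11 * 300 / 358 = 9.2179
n_valid = floor(9.2179) = 9
(n_stale = 11 - 9 = 2)

9


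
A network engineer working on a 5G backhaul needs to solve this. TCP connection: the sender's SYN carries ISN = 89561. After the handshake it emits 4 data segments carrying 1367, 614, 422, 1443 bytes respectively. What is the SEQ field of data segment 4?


The SYN occupies sequence number ISN = 89561, so the first data byte is ISN + 1 = 89562.
SEQ of data segment i = (ISN + 1) + sum of payload sizes of segments 1..i-1.
Segment 1: SEQ = 89562, payload = 1367 bytes
Segment 2: SEQ = 90929, payload = 614 bytes
Segment 3: SEQ = 91543, payload = 422 bytes
Segment 4: SEQ = 91965, payload = 1443 bytes
SEQ of segment 4 = 89562 + 1367 + 614 + 422 = 91965

91965


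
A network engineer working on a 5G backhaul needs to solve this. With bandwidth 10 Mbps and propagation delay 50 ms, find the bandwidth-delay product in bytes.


Given: bandwidth = 10 Mbps, delay = 50 ms
BDP in bits = 10 * 10^6 * 50 / 1000
BDP in bits = 500000
BDP in bytes = 500000 / 8 = 62500

62500


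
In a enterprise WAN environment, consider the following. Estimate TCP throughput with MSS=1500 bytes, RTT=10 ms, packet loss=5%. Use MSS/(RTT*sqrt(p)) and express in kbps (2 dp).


Given: MSS = 1500 bytes, RTT = 10 ms, loss = 5%
RTT in seconds = 10 / 1000 = 0.01
Loss rate = 5% = 0.05
sqrt(loss) = sqrt(0.05) = 0.223606797750
Throughput (bytes/s) = 1500 / (0.01 * 0.223606797750) = 670820.3932
Throughput (kbps) = 670820.3932 * 8 / 1000 = 5366.563146 -> 5366.56 kbps (2 dp)

5366.56


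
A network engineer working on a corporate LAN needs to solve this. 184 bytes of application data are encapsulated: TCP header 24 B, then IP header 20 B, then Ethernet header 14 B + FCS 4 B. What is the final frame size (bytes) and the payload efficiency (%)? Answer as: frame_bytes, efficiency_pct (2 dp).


TCP segment = 184 + 24 = 208 B
IP packet = 208 + 20 = 228 B
Ethernet frame = 228 + 14 + 4 = 246 B
Efficiency = app / frame = 184 / 246 = 0.747967 = 74.7967% -> 74.80% (2 dp)

246, 74.80


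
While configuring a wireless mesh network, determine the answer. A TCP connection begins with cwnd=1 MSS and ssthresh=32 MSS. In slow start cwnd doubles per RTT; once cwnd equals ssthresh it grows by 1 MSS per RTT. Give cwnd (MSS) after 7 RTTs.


RTT 0: cwnd = 1 MSS (initial)
RTT 1: cwnd = 2 MSS (slow start, doubled)
RTT 2: cwnd = 4 MSS (slow start, doubled)
RTT 3: cwnd = 8 MSS (slow start, doubled)
RTT 4: cwnd = 16 MSS (slow start, doubled)
RTT 5: cwnd = 32 MSS (slow start, doubled)
RTT 6: cwnd = 33 MSS (congestion avoidance, +1)
RTT 7: cwnd = 34 MSS (congestion avoidance, +1)

34


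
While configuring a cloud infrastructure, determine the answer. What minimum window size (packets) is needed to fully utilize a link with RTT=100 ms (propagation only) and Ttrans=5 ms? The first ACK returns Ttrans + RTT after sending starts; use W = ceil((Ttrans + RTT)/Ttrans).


Given: Ttrans = 5 ms, RTT = 100 ms (= 2 * Tprop, Tprop = 50 ms)
Time until first ACK returns = Ttrans + RTT = 5 + 100 = 105 ms
Need W * Ttrans >= Ttrans + RTT  ->  W >= (Ttrans + RTT) / Ttrans
(Ttrans + RTT) / Ttrans = 105 / 5 = 21
W_min = ceil(21) = 21

21


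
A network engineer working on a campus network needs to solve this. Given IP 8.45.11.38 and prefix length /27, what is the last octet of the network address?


Given: IP = 8.45.11.38, prefix = /27
Subnet mask = 255.255.255.224
Last octet of IP: 38
Last octet of mask: 224
Network last octet = 38 AND 224 = 32

32


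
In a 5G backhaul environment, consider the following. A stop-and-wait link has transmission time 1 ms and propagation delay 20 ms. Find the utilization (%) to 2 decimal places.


Given: Ttrans = 1 ms, Tprop = 20 ms
RTT = 2 * Tprop = 2 * 20 = 40 ms
U = Ttrans / (Ttrans + RTT)
U = 1 / (1 + 40)
U = 1 / 41 = 0.02439
U% = 2.44%

2.44


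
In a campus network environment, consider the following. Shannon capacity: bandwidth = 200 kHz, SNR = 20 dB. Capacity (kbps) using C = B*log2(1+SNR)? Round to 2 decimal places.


Given: B = 200 kHz, SNR = 20 dB
SNR linear = 10^(20/10) = 100
1 + SNR = 101
log2(101) = 6.6582114828
C = 200 * 1000 * 6.6582114828 = 1331642.2966 bps
C = 1331.642297 kbps -> 1331.64 kbps (2 dp)

1331.64


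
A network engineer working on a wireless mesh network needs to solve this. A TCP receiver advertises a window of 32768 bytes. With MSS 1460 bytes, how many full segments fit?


Given: RWND = 32768 bytes, MSS = 1460 bytes
Full segments = floor(RWND / MSS)
Full segments = floor(32768 / 1460)
Full segments = floor(22.4438) = 22

22


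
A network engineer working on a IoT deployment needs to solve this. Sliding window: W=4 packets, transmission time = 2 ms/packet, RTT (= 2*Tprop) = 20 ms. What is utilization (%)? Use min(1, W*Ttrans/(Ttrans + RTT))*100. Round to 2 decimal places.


Given: W = 4, Ttrans = 2 ms, RTT = 20 ms (= 2 * Tprop, Tprop = 10 ms)
Cycle time = Ttrans + RTT = 2 + 20 = 22 ms (first packet sent until its ACK returns)
W * Ttrans = 4 * 2 = 8 ms of sending per cycle
W * Ttrans / (Ttrans + RTT) = 8 / 22 = 0.363636
U = min(1, 0.363636) = 0.363636
U% = 36.36%

36.36


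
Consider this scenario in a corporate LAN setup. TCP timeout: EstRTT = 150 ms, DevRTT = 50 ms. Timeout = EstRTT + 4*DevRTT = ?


Given: EstRTT = 150 ms, DevRTT = 50 ms
Timeout = EstRTT + 4 * DevRTT
4 * DevRTT = 4 * 50 = 200
Timeout = 150 + 200 = 350 ms

350


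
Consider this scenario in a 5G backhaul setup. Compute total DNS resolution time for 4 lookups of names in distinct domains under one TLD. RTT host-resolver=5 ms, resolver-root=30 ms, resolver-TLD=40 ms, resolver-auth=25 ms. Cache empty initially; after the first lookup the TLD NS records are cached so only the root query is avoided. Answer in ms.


Lookup 1 (cold cache): local + root + TLD + auth = 5 + 30 + 40 + 25 = 100 ms
Lookups 2..4 (TLD NS cached -> skip root; new domain -> still ask TLD and auth): local + TLD + auth = 5 + 40 + 25 = 70 ms each
Remaining 3 lookups: 3 * 70 = 210 ms
Total = 100 + 210 = 310 ms

310


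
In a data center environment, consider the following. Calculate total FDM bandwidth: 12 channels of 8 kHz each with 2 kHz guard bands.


Given: 12 channels, 8 kHz each, guard = 2 kHz
Channel bandwidth = 12 * 8 = 96 kHz
Guard bands = 11 gaps * 2 kHz = 22 kHz
Total = 96 + 22 = 118 kHz

118


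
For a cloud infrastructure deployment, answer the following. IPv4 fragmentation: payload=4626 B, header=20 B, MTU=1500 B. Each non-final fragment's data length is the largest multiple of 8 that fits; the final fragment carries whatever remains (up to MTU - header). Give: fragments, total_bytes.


Max data per non-final fragment = floor((MTU - header)/8)*8 = floor((1500 - 20)/8)*8 = floor(1480/8)*8 = 1480 B
Final fragment needs no 8-byte alignment: it can carry up to MTU - header = 1480 B
Non-final fragments needed = ceil((payload - 1480) / 1480) = ceil(3146/1480) = ceil(2.1257) = 3
Number of fragments = 3 + 1 = 4
Fragment sizes (data): 3 * 1480 B + 186 B (last, 186 <= 1480 OK)
Total bytes sent = payload + n_frags * header = 4626 + 4*20 = 4626 + 80 = 4706 B

4, 4706


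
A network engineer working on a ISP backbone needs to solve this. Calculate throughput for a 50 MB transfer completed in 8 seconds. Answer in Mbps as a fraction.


Given: file = 50 MB, time = 8 s
File in Mb = 50 * 8 = 400 Mb
Throughput = 400 / 8 Mbps
Throughput = 50 Mbps

50


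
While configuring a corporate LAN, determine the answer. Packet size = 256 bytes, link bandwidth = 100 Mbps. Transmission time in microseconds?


Given: packet = 256 bytes, bandwidth = 100 Mbps
Packet in bits = 256 * 8 = 2048 bits
Bandwidth = 100 * 10^6 = 100000000 bps
Time = 2048 / 100000000 seconds
Time in us = 2048 * 10^6 / 100000000 = 20.48

20.48


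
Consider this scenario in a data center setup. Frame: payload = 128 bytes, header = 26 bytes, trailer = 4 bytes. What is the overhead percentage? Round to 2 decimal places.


Given: payload = 128 B, header = 26 B, trailer = 4 B
Overhead bytes = header + trailer = 26 + 4 = 30
Total frame = payload + overhead = 128 + 30 = 158
Overhead % = 30 / 158 * 100 = 18.9873% -> 18.99% (2 dp)

18.99


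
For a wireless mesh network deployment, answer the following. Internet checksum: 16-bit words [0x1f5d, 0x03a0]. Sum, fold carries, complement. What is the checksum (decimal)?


Given words: [0x1f5d, 0x03a0]
Step 1: Sum all words
Raw sum = 8029 + 928 = 8957
One's complement = ~8957 & 0xFFFF = 56578

56578


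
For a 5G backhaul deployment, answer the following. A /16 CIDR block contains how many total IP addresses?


Given: CIDR prefix /16
Host bits = 32 - 16 = 16
Total addresses = 2^16 = 65536

65536


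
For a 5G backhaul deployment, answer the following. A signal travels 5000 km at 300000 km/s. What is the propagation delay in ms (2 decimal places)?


Given: distance = 5000 km, speed = 300000 km/s
Delay = distance / speed = 5000 / 300000 seconds
Delay in ms = 5000 * 1000 / 300000
Delay = 16.6667 ms
Rounded to 2 dp = 16.67 ms

16.67


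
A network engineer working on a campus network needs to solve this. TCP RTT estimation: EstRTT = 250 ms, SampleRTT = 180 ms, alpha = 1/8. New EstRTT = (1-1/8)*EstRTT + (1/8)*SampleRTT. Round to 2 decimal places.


Given: EstRTT = 250 ms, SampleRTT = 180 ms, alpha = 1/8
New EstRTT = (1 - alpha) * EstRTT + alpha * SampleRTT
(7/8) * 250 = 218.75
(1/8) * 180 = 22.5
New EstRTT = 218.75 + 22.5 = 241.25 ms -> 241.25 ms (2 dp)

241.25


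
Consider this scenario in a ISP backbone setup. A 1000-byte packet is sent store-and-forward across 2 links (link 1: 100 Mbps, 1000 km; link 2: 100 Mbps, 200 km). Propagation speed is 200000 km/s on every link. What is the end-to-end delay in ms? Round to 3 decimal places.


Packet = 1000 bytes = 8000 bits. Store-and-forward: sum (t_trans + t_prop) per link.
Link 1: t_trans = 8000/(100*10^6) s = 0.0800 ms; t_prop = 1000/200000 s = 5.0000 ms; subtotal = 5.0800 ms
Link 2: t_trans = 8000/(100*10^6) s = 0.0800 ms; t_prop = 200/200000 s = 1.0000 ms; subtotal = 1.0800 ms
End-to-end = 5.0800 + 1.0800 = 6.1600 ms -> 6.160 ms (3 dp)

6.160


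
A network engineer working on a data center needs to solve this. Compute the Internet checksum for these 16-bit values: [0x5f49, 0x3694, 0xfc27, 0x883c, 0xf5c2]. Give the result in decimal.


Given words: [0x5f49, 0x3694, 0xfc27, 0x883c, 0xf5c2]
Step 1: Sum all words
Raw sum = 24393 + 13972 + 64551 + 34876 + 62914 = 200706
Step 2: Fold carry: (4098 + 3) = 4101
One's complement = ~4101 & 0xFFFF = 61434

61434


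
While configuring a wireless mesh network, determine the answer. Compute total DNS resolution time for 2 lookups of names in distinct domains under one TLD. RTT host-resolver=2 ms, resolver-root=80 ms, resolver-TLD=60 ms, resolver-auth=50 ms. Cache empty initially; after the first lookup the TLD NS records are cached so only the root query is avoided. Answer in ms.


Lookup 1 (cold cache): local + root + TLD + auth = 2 + 80 + 60 + 50 = 192 ms
Lookups 2..2 (TLD NS cached -> skip root; new domain -> still ask TLD and auth): local + TLD + auth = 2 + 60 + 50 = 112 ms each
Remaining 1 lookups: 1 * 112 = 112 ms
Total = 192 + 112 = 304 ms

304


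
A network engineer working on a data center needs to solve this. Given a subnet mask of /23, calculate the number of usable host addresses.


Given: subnet mask /23
Host bits = 32 - 23 = 9
Total addresses = 2^9 = 512
Usable hosts = 512 - 2 (network + broadcast) = 510

510


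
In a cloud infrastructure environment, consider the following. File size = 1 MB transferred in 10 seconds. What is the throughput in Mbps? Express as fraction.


Given: file = 1 MB, time = 10 s
File in Mb = 1 * 8 = 8 Mb
Throughput = 8 / 10 Mbps
Throughput = 4/5 Mbps

4/5


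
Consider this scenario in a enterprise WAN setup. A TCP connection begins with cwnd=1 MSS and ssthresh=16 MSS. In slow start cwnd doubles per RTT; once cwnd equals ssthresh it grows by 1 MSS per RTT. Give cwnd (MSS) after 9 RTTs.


RTT 0: cwnd = 1 MSS (initial)
RTT 1: cwnd = 2 MSS (slow start, doubled)
RTT 2: cwnd = 4 MSS (slow start, doubled)
RTT 3: cwnd = 8 MSS (slow start, doubled)
RTT 4: cwnd = 16 MSS (slow start, doubled)
RTT 5: cwnd = 17 MSS (congestion avoidance, +1)
RTT 6: cwnd = 18 MSS (congestion avoidance, +1)
RTT 7: cwnd = 19 MSS (congestion avoidance, +1)
RTT 8: cwnd = 20 MSS (congestion avoidance, +1)
RTT 9: cwnd = 21 MSS (congestion avoidance, +1)

21


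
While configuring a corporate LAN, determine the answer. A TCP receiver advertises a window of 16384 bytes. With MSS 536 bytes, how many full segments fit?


Given: RWND = 16384 bytes, MSS = 536 bytes
Full segments = floor(RWND / MSS)
Full segments = floor(16384 / 536)
Full segments = floor(30.5672) = 30

30


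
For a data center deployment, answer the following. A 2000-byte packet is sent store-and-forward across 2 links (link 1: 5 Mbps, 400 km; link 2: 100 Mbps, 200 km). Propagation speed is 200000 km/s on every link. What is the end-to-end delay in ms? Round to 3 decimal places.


Packet = 2000 bytes = 16000 bits. Store-and-forward: sum (t_trans + t_prop) per link.
Link 1: t_trans = 16000/(5*10^6) s = 3.2000 ms; t_prop = 400/200000 s = 2.0000 ms; subtotal = 5.2000 ms
Link 2: t_trans = 16000/(100*10^6) s = 0.1600 ms; t_prop = 200/200000 s = 1.0000 ms; subtotal = 1.1600 ms
End-to-end = 5.2000 + 1.1600 = 6.3600 ms -> 6.360 ms (3 dp)

6.360


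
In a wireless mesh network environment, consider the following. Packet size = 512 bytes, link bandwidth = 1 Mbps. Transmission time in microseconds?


Given: packet = 512 bytes, bandwidth = 1 Mbps
Packet in bits = 512 * 8 = 4096 bits
Bandwidth = 1 * 10^6 = 1000000 bps
Time = 4096 / 1000000 seconds
Time in us = 4096 * 10^6 / 1000000 = 4096

4096


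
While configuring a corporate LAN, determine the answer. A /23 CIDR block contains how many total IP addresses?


Given: CIDR prefix /23
Host bits = 32 - 23 = 9
Total addresses = 2^9 = 512

512


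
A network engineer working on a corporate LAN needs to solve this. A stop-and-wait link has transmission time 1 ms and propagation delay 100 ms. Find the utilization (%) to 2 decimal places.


Given: Ttrans = 1 ms, Tprop = 100 ms
RTT = 2 * Tprop = 2 * 100 = 200 ms
U = Ttrans / (Ttrans + RTT)
U = 1 / (1 + 200)
U = 1 / 201 = 0.004975
U% = 0.50%

0.50


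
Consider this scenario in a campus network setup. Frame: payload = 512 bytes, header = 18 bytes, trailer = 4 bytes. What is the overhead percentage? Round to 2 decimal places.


Given: payload = 512 B, header = 18 B, trailer = 4 B
Overhead bytes = header + trailer = 18 + 4 = 22
Total frame = payload + overhead = 512 + 22 = 534
Overhead % = 22 / 534 * 100 = 4.1199% -> 4.12% (2 dp)

4.12


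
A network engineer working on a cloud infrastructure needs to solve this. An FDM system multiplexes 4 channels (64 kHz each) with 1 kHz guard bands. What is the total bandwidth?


Given: 4 channels, 64 kHz each, guard = 1 kHz
Channel bandwidth = 4 * 64 = 256 kHz
Guard bands = 3 gaps * 1 kHz = 3 kHz
Total = 256 + 3 = 259 kHz

259


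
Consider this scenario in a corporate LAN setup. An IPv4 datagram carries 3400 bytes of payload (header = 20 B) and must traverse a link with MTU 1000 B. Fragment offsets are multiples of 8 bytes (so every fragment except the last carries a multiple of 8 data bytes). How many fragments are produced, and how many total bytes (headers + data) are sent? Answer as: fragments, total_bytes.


Max data per non-final fragment = floor((MTU - header)/8)*8 = floor((1000 - 20)/8)*8 = floor(980/8)*8 = 976 B
Final fragment needs no 8-byte alignment: it can carry up to MTU - header = 980 B
Non-final fragments needed = ceil((payload - 980) / 976) = ceil(2420/976) = ceil(2.4795) = 3
Number of fragments = 3 + 1 = 4
Fragment sizes (data): 3 * 976 B + 472 B (last, 472 <= 980 OK)
Total bytes sent = payload + n_frags * header = 3400 + 4*20 = 3400 + 80 = 3480 B

4, 3480


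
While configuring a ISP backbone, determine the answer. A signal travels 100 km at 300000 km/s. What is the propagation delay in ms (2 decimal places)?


Given: distance = 100 km, speed = 300000 km/s
Delay = distance / speed = 100 / 300000 seconds
Delay in ms = 100 * 1000 / 300000
Delay = 0.3333 ms
Rounded to 2 dp = 0.33 ms

0.33


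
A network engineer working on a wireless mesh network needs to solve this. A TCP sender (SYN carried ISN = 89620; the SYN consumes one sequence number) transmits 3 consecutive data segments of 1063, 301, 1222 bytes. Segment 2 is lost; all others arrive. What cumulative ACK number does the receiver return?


SYN uses sequence number 89620; first data byte = ISN + 1 = 89621.
Segment 1: SEQ = 89621, len = 1063 B, covers [89621, 90683]
Segment 2: SEQ = 90684, len = 301 B, covers [90684, 90984] [LOST]
Segment 3: SEQ = 90985, len = 1222 B, covers [90985, 92206]
In-order data received: bytes [89621, 90683] (segments 1..1).
Segment 2 missing -> gap begins at byte 90684; later segments buffered out of order.
Cumulative ACK = next expected in-order byte = 89621 + 1063 = 90684

90684


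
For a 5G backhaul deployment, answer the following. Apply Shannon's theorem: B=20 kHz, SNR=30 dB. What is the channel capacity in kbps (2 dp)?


Given: B = 20 kHz, SNR = 30 dB
SNR linear = 10^(30/10) = 1000
1 + SNR = 1001
log2(1001) = 9.9672262588
C = 20 * 1000 * 9.9672262588 = 199344.5252 bps
C = 199.344525 kbps -> 199.34 kbps (2 dp)

199.34


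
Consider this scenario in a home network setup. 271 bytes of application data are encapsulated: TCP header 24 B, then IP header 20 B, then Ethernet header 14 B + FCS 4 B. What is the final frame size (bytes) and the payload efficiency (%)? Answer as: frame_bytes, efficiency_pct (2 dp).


TCP segment = 271 + 24 = 295 B
IP packet = 295 + 20 = 315 B
Ethernet frame = 315 + 14 + 4 = 333 B
Efficiency = app / frame = 271 / 333 = 0.813814 = 81.3814% -> 81.38% (2 dp)

333, 81.38


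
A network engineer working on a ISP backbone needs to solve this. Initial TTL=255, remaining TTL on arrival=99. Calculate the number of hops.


Given: initial TTL = 255, received TTL = 99
Hops = initial TTL - received TTL
Hops = 255 - 99 = 156

156


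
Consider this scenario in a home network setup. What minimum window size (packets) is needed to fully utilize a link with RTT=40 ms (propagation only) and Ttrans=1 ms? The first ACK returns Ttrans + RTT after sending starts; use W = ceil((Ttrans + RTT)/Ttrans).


Given: Ttrans = 1 ms, RTT = 40 ms (= 2 * Tprop, Tprop = 20 ms)
Time until first ACK returns = Ttrans + RTT = 1 + 40 = 41 ms
Need W * Ttrans >= Ttrans + RTT  ->  W >= (Ttrans + RTT) / Ttrans
(Ttrans + RTT) / Ttrans = 41 / 1 = 41
W_min = ceil(41) = 41

41


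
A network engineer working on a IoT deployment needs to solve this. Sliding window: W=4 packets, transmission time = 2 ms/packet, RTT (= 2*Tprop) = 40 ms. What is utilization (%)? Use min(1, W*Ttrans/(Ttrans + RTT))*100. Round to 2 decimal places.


Given: W = 4, Ttrans = 2 ms, RTT = 40 ms (= 2 * Tprop, Tprop = 20 ms)
Cycle time = Ttrans + RTT = 2 + 40 = 42 ms (first packet sent until its ACK returns)
W * Ttrans = 4 * 2 = 8 ms of sending per cycle
W * Ttrans / (Ttrans + RTT) = 8 / 42 = 0.190476
U = min(1, 0.190476) = 0.190476
U% = 19.05%

19.05


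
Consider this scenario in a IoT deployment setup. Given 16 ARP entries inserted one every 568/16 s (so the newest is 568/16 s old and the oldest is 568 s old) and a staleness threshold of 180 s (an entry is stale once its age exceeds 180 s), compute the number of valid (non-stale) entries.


Ages are k * 568/16 s for k = 1..16 (spacing = 35.5000 s).
Entry k is valid iff k * 568/16 <= 180 iff k <= 16 * 180 / 568 = 5.0704
n_valid = floor(5.0704) = 5
(n_stale = 16 - 5 = 11)

5


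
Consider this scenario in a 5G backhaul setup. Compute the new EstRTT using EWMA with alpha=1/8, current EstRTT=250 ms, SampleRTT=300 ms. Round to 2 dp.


Given: EstRTT = 250 ms, SampleRTT = 300 ms, alpha = 1/8
New EstRTT = (1 - alpha) * EstRTT + alpha * SampleRTT
(7/8) * 250 = 218.75
(1/8) * 300 = 37.5
New EstRTT = 218.75 + 37.5 = 256.25 ms -> 256.25 ms (2 dp)

256.25


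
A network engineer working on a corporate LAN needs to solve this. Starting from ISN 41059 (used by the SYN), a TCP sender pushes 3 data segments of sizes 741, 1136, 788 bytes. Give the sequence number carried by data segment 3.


The SYN occupies sequence number ISN = 41059, so the first data byte is ISN + 1 = 41060.
SEQ of data segment i = (ISN + 1) + sum of payload sizes of segments 1..i-1.
Segment 1: SEQ = 41060, payload = 741 bytes
Segment 2: SEQ = 41801, payload = 1136 bytes
Segment 3: SEQ = 42937, payload = 788 bytes
SEQ of segment 3 = 41060 + 741 + 1136 = 42937

42937


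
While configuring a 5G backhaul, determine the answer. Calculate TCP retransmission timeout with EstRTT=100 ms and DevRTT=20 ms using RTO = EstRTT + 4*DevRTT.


Given: EstRTT = 100 ms, DevRTT = 20 ms
Timeout = EstRTT + 4 * DevRTT
4 * DevRTT = 4 * 20 = 80
Timeout = 100 + 80 = 180 ms

180


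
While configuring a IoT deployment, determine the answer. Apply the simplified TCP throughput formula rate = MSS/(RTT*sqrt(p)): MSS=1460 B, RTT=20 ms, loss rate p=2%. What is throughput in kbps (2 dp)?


Given: MSS = 1460 bytes, RTT = 20 ms, loss = 2%
RTT in seconds = 20 / 1000 = 0.02
Loss rate = 2% = 0.02
sqrt(loss) = sqrt(0.02) = 0.141421356237
Throughput (bytes/s) = 1460 / (0.02 * 0.141421356237) = 516187.9503
Throughput (kbps) = 516187.9503 * 8 / 1000 = 4129.503602 -> 4129.50 kbps (2 dp)

4129.50


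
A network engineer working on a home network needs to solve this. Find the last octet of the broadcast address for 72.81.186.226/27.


Given: IP = 72.81.186.226, prefix = /27
Host bits = 32 - 27 = 5
Network last octet = 226 AND mask = 224
Host part size = 2^5 - 1 = 31
Broadcast last octet = 224 OR 31 = 255

255


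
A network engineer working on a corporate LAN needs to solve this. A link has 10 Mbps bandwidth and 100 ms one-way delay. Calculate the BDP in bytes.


Given: bandwidth = 10 Mbps, delay = 100 ms
BDP in bits = 10 * 10^6 * 100 / 1000
BDP in bits = 1000000
BDP in bytes = 1000000 / 8 = 125000

125000


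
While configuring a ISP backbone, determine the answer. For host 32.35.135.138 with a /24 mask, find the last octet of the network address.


Given: IP = 32.35.135.138, prefix = /24
Subnet mask = 255.255.255.0
Last octet of IP: 138
Last octet of mask: 0
Network last octet = 138 AND 0 = 0

0


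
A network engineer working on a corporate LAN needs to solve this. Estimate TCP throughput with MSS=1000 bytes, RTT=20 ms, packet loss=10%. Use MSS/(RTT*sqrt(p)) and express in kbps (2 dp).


Given: MSS = 1000 bytes, RTT = 20 ms, loss = 10%
RTT in seconds = 20 / 1000 = 0.02
Loss rate = 10% = 0.1
sqrt(loss) = sqrt(0.1) = 0.316227766017
Throughput (bytes/s) = 1000 / (0.02 * 0.316227766017) = 158113.8830
Throughput (kbps) = 158113.8830 * 8 / 1000 = 1264.911064 -> 1264.91 kbps (2 dp)

1264.91


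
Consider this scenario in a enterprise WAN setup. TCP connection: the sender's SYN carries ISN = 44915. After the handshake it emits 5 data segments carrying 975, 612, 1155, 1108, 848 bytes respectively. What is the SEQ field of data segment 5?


The SYN occupies sequence number ISN = 44915, so the first data byte is ISN + 1 = 44916.
SEQ of data segment i = (ISN + 1) + sum of payload sizes of segments 1..i-1.
Segment 1: SEQ = 44916, payload = 975 bytes
Segment 2: SEQ = 45891, payload = 612 bytes
Segment 3: SEQ = 46503, payload = 1155 bytes
Segment 4: SEQ = 47658, payload = 1108 bytes
Segment 5: SEQ = 48766, payload = 848 bytes
SEQ of segment 5 = 44916 + 975 + 612 + 1155 + 1108 = 48766

48766


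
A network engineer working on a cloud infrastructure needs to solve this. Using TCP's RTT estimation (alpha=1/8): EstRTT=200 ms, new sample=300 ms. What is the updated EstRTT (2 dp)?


Given: EstRTT = 200 ms, SampleRTT = 300 ms, alpha = 1/8
New EstRTT = (1 - alpha) * EstRTT + alpha * SampleRTT
(7/8) * 200 = 175
(1/8) * 300 = 37.5
New EstRTT = 175 + 37.5 = 212.5 ms -> 212.50 ms (2 dp)

212.50


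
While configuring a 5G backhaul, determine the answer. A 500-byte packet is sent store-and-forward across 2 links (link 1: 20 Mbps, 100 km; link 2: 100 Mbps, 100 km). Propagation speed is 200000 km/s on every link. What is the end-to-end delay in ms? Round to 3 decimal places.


Packet = 500 bytes = 4000 bits. Store-and-forward: sum (t_trans + t_prop) per link.
Link 1: t_trans = 4000/(20*10^6) s = 0.2000 ms; t_prop = 100/200000 s = 0.5000 ms; subtotal = 0.7000 ms
Link 2: t_trans = 4000/(100*10^6) s = 0.0400 ms; t_prop = 100/200000 s = 0.5000 ms; subtotal = 0.5400 ms
End-to-end = 0.7000 + 0.5400 = 1.2400 ms -> 1.240 ms (3 dp)

1.240


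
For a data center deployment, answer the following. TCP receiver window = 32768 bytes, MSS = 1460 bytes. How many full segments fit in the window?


Given: RWND = 32768 bytes, MSS = 1460 bytes
Full segments = floor(RWND / MSS)
Full segments = floor(32768 / 1460)
Full segments = floor(22.4438) = 22

22


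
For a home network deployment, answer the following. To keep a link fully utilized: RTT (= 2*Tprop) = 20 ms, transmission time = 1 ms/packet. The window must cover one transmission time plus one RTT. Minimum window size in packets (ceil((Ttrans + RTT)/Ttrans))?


Given: Ttrans = 1 ms, RTT = 20 ms (= 2 * Tprop, Tprop = 10 ms)
Time until first ACK returns = Ttrans + RTT = 1 + 20 = 21 ms
Need W * Ttrans >= Ttrans + RTT  ->  W >= (Ttrans + RTT) / Ttrans
(Ttrans + RTT) / Ttrans = 21 / 1 = 21
W_min = ceil(21) = 21

21


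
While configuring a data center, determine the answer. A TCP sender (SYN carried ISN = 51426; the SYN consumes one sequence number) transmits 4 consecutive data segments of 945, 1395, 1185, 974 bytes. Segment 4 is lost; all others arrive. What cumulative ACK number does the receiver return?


SYN uses sequence number 51426; first data byte = ISN + 1 = 51427.
Segment 1: SEQ = 51427, len = 945 B, covers [51427, 52371]
Segment 2: SEQ = 52372, len = 1395 B, covers [52372, 53766]
Segment 3: SEQ = 53767, len = 1185 B, covers [53767, 54951]
Segment 4: SEQ = 54952, len = 974 B, covers [54952, 55925] [LOST]
In-order data received: bytes [51427, 54951] (segments 1..3).
Segment 4 missing -> gap begins at byte 54952.
Cumulative ACK = next expected in-order byte = 51427 + 945 + 1395 + 1185 = 54952

54952


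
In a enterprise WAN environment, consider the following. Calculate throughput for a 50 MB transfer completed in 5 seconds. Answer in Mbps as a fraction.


Given: file = 50 MB, time = 5 s
File in Mb = 50 * 8 = 400 Mb
Throughput = 400 / 5 Mbps
Throughput = 80 Mbps

80


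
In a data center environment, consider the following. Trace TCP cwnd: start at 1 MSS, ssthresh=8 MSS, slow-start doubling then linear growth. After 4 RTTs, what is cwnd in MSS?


RTT 0: cwnd = 1 MSS (initial)
RTT 1: cwnd = 2 MSS (slow start, doubled)
RTT 2: cwnd = 4 MSS (slow start, doubled)
RTT 3: cwnd = 8 MSS (slow start, doubled)
RTT 4: cwnd = 9 MSS (congestion avoidance, +1)

9


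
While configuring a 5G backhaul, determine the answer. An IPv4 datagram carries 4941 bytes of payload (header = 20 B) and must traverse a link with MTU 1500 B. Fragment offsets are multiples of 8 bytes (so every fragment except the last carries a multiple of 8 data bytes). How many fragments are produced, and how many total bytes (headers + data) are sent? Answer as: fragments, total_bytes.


Max data per non-final fragment = floor((MTU - header)/8)*8 = floor((1500 - 20)/8)*8 = floor(1480/8)*8 = 1480 B
Final fragment needs no 8-byte alignment: it can carry up to MTU - header = 1480 B
Non-final fragments needed = ceil((payload - 1480) / 1480) = ceil(3461/1480) = ceil(2.3385) = 3
Number of fragments = 3 + 1 = 4
Fragment sizes (data): 3 * 1480 B + 501 B (last, 501 <= 1480 OK)
Total bytes sent = payload + n_frags * header = 4941 + 4*20 = 4941 + 80 = 5021 B

4, 5021


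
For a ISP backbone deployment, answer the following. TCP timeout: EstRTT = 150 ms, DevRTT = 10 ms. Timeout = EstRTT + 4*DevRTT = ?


Given: EstRTT = 150 ms, DevRTT = 10 ms
Timeout = EstRTT + 4 * DevRTT
4 * DevRTT = 4 * 10 = 40
Timeout = 150 + 40 = 190 ms

190


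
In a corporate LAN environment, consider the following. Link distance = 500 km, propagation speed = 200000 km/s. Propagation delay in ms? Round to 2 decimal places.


Given: distance = 500 km, speed = 200000 km/s
Delay = distance / speed = 500 / 200000 seconds
Delay in ms = 500 * 1000 / 200000
Delay = 2.5000 ms
Rounded to 2 dp = 2.50 ms

2.50


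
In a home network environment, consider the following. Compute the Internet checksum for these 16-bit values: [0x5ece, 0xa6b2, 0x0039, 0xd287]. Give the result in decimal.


Given words: [0x5ece, 0xa6b2, 0x0039, 0xd287]
Step 1: Sum all words
Raw sum = 24270 + 42674 + 57 + 53895 = 120896
Step 2: Fold carry: (55360 + 1) = 55361
One's complement = ~55361 & 0xFFFF = 10174

10174


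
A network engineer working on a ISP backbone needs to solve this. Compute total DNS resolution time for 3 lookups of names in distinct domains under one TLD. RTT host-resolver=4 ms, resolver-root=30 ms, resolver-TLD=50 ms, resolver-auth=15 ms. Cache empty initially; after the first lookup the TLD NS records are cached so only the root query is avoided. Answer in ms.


Lookup 1 (cold cache): local + root + TLD + auth = 4 + 30 + 50 + 15 = 99 ms
Lookups 2..3 (TLD NS cached -> skip root; new domain -> still ask TLD and auth): local + TLD + auth = 4 + 50 + 15 = 69 ms each
Remaining 2 lookups: 2 * 69 = 138 ms
Total = 99 + 138 = 237 ms

237


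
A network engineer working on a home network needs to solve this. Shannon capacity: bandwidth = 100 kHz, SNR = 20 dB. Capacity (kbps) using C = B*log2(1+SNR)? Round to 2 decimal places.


Given: B = 100 kHz, SNR = 20 dB
SNR linear = 10^(20/10) = 100
1 + SNR = 101
log2(101) = 6.6582114828
C = 100 * 1000 * 6.6582114828 = 665821.1483 bps
C = 665.821148 kbps -> 665.82 kbps (2 dp)

665.82


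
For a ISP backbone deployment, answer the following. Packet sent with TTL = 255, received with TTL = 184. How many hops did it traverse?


Given: initial TTL = 255, received TTL = 184
Hops = initial TTL - received TTL
Hops = 255 - 184 = 71

71


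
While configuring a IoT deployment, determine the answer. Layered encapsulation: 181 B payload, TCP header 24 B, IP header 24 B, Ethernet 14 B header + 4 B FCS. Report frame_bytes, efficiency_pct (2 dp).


TCP segment = 181 + 24 = 205 B
IP packet = 205 + 24 = 229 B
Ethernet frame = 229 + 14 + 4 = 247 B
Efficiency = app / frame = 181 / 247 = 0.732794 = 73.2794% -> 73.28% (2 dp)

247, 73.28


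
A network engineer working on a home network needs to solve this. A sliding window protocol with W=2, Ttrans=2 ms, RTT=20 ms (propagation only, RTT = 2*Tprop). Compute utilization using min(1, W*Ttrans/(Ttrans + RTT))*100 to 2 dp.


Given: W = 2, Ttrans = 2 ms, RTT = 20 ms (= 2 * Tprop, Tprop = 10 ms)
Cycle time = Ttrans + RTT = 2 + 20 = 22 ms (first packet sent until its ACK returns)
W * Ttrans = 2 * 2 = 4 ms of sending per cycle
W * Ttrans / (Ttrans + RTT) = 4 / 22 = 0.181818
U = min(1, 0.181818) = 0.181818
U% = 18.18%

18.18


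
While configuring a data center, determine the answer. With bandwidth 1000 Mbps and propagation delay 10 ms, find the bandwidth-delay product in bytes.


Given: bandwidth = 1000 Mbps, delay = 10 ms
BDP in bits = 1000 * 10^6 * 10 / 1000
BDP in bits = 10000000
BDP in bytes = 10000000 / 8 = 1250000

1250000


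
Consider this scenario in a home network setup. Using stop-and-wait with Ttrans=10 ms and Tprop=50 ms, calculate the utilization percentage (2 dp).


Given: Ttrans = 10 ms, Tprop = 50 ms
RTT = 2 * Tprop = 2 * 50 = 100 ms
U = Ttrans / (Ttrans + RTT)
U = 10 / (10 + 100)
U = 10 / 110 = 0.090909
U% = 9.09%

9.09


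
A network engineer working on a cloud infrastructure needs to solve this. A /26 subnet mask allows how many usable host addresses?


Given: subnet mask /26
Host bits = 32 - 26 = 6
Total addresses = 2^6 = 64
Usable hosts = 64 - 2 (network + broadcast) = 62

62


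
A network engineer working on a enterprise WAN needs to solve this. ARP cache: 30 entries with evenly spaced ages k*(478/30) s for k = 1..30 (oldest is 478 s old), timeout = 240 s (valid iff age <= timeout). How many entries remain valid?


Ages are k * 478/30 s for k = 1..30 (spacing = 15.9333 s).
Entry k is valid iff k * 478/30 <= 240 iff k <= 30 * 240 / 478 = 15.0628
n_valid = floor(15.0628) = 15
(n_stale = 30 - 15 = 15)

15


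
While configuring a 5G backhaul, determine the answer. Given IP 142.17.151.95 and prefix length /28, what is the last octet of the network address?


Given: IP = 142.17.151.95, prefix = /28
Subnet mask = 255.255.255.240
Last octet of IP: 95
Last octet of mask: 240
Network last octet = 95 AND 240 = 80

80


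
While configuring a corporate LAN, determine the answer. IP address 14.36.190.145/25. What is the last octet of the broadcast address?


Given: IP = 14.36.190.145, prefix = /25
Host bits = 32 - 25 = 7
Network last octet = 145 AND mask = 128
Host part size = 2^7 - 1 = 127
Broadcast last octet = 128 OR 127 = 255

255


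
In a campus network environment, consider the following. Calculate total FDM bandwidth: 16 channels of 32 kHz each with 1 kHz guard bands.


Given: 16 channels, 32 kHz each, guard = 1 kHz
Channel bandwidth = 16 * 32 = 512 kHz
Guard bands = 15 gaps * 1 kHz = 15 kHz
Total = 512 + 15 = 527 kHz

527


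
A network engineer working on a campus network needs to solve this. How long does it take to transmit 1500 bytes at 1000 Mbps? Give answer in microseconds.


Given: packet = 1500 bytes, bandwidth = 1000 Mbps
Packet in bits = 1500 * 8 = 12000 bits
Bandwidth = 1000 * 10^6 = 1000000000 bps
Time = 12000 / 1000000000 seconds
Time in us = 12000 * 10^6 / 1000000000 = 12

12


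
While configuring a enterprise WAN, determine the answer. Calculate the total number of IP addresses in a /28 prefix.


Given: CIDR prefix /28
Host bits = 32 - 28 = 4
Total addresses = 2^4 = 16

16


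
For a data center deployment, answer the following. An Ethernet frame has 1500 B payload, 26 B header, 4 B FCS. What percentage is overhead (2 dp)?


Given: payload = 1500 B, header = 26 B, trailer = 4 B
Overhead bytes = header + trailer = 26 + 4 = 30
Total frame = payload + overhead = 1500 + 30 = 1530
Overhead % = 30 / 1530 * 100 = 1.9608% -> 1.96% (2 dp)

1.96


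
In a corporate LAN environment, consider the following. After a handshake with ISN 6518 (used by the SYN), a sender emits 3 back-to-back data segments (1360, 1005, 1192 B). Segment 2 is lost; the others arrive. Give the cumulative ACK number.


SYN uses sequence number 6518; first data byte = ISN + 1 = 6519.
Segment 1: SEQ = 6519, len = 1360 B, covers [6519, 7878]
Segment 2: SEQ = 7879, len = 1005 B, covers [7879, 8883] [LOST]
Segment 3: SEQ = 8884, len = 1192 B, covers [8884, 10075]
In-order data received: bytes [6519, 7878] (segments 1..1).
Segment 2 missing -> gap begins at byte 7879; later segments buffered out of order.
Cumulative ACK = next expected in-order byte = 6519 + 1360 = 7879

7879
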